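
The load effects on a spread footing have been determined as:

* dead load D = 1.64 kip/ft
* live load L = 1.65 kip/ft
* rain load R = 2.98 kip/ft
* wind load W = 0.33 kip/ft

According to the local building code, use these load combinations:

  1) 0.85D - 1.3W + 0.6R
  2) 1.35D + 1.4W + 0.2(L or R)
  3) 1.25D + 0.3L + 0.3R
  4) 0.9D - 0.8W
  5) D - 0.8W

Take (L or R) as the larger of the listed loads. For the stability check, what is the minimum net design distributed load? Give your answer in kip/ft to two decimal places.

1.21 kip/ft

(L or R) → R = 2.98 kip/ft.
1) 0.85(1.64) - 1.3(0.33) + 0.6(2.98) = 2.75
2) 1.35(1.64) + 1.4(0.33) + 0.2(2.98) = 3.27
3) 1.25(1.64) + 0.3(1.65) + 0.3(2.98) = 3.44
4) 0.9(1.64) - 0.8(0.33) = 1.21
5) 1.0(1.64) - 0.8(0.33) = 1.38
Combination 4 gives the minimum: 1.21 kip/ft.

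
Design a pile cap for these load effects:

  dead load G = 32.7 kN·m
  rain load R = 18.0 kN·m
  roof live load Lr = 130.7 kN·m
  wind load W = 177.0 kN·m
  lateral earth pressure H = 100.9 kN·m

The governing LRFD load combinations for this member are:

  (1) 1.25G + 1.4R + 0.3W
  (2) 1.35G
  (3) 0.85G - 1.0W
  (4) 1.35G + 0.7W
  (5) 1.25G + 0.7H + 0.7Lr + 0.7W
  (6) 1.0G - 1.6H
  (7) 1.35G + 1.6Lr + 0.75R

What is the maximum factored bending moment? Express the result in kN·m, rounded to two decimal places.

(1) 1.25(32.7) + 1.4(18.0) + 0.3(177.0) = 40.88 + 25.20 + 53.10 = 119.18
(2) 1.35(32.7) = 44.15
(3) 0.85(32.7) - 1.0(177.0) = -149.21
(4) 1.35(32.7) + 0.7(177.0) = 44.15 + 123.90 = 168.05
(5) 1.25(32.7) + 0.7(100.9) + 0.7(130.7) + 0.7(177.0) = 40.88 + 70.63 + 91.49 + 123.90 = 326.90
(6) 1.0(32.7) - 1.6(100.9) = 32.70 - 161.44 = -128.74
(7) 1.35(32.7) + 1.6(130.7) + 0.75(18.0) = 44.15 + 209.12 + 13.50 = 266.77
The controlling combination is 5, giving 326.90 kN·m.

326.90 kN·m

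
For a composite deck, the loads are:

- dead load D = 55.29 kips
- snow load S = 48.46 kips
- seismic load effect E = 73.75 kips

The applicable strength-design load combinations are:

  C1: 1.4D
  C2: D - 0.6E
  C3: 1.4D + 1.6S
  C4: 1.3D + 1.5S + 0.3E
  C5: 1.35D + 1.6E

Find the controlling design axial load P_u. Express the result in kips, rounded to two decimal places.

C1: 1.4(55.29) = 77.41
C2: 1.0(55.29) - 0.6(73.75) = 55.29 - 44.25 = 11.04
C3: 1.4(55.29) + 1.6(48.46) = 154.94
C4: 1.3(55.29) + 1.5(48.46) + 0.3(73.75) = 166.69
C5: 1.35(55.29) + 1.6(73.75) = 74.64 + 118.00 = 192.64
The controlling combination is 5, giving 192.64 kips.

192.64 kips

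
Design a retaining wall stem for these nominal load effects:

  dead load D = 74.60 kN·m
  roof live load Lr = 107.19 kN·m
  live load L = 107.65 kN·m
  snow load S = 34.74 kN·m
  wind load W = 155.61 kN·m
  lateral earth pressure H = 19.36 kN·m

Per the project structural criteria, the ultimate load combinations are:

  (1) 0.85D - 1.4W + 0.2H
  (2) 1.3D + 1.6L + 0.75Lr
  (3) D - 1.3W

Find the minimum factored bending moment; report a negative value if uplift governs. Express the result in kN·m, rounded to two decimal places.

(1) 0.85(74.60) - 1.4(155.61) + 0.2(19.36) = 63.41 - 217.85 + 3.87 = -150.57
(2) 1.3(74.60) + 1.6(107.65) + 0.75(107.19) = 96.98 + 172.24 + 80.39 = 349.61
(3) 1.0(74.60) - 1.3(155.61) = 74.60 - 202.29 = -127.69
Combination 1 gives the minimum: -150.57 kN·m.

-150.57 kN·m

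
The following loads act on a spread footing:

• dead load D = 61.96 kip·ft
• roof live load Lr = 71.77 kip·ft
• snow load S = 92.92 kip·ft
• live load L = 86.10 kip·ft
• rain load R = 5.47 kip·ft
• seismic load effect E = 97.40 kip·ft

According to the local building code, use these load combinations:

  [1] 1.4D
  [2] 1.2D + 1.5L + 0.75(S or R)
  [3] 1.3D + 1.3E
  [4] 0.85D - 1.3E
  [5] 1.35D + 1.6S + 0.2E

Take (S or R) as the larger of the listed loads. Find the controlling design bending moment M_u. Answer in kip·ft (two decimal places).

273.19 kip·ft

(S or R) → S = 92.92 kip·ft.
[1] 1.4(61.96) = 86.74
[2] 1.2(61.96) + 1.5(86.10) + 0.75(92.92) = 273.19
[3] 1.3(61.96) + 1.3(97.40) = 207.17
[4] 0.85(61.96) - 1.3(97.40) = -73.95
[5] 1.35(61.96) + 1.6(92.92) + 0.2(97.40) = 251.80
The controlling combination is 2, giving 273.19 kip·ft.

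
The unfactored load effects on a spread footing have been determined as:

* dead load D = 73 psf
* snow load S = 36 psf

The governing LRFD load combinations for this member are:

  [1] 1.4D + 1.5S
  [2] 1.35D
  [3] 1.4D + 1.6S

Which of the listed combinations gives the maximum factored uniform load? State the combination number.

Combination 3

[1] 1.4(73) + 1.5(36) = 156.20
[2] 1.35(73) = 98.55
[3] 1.4(73) + 1.6(36) = 159.80
The largest value is 159.80 psf from combination 3.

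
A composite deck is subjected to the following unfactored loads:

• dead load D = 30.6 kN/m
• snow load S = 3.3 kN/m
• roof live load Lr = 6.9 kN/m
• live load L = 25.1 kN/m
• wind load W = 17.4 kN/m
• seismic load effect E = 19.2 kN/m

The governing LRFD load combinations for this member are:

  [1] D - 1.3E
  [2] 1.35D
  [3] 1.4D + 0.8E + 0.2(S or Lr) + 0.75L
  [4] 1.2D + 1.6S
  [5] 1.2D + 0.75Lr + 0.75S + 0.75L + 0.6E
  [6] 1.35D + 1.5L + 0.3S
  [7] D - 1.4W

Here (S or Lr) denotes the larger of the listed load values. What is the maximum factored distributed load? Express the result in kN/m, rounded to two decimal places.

79.95 kN/m

(S or Lr) → Lr = 6.9 kN/m.
[1] 1.0(30.6) - 1.3(19.2) = 5.64
[2] 1.35(30.6) = 41.31
[3] 1.4(30.6) + 0.8(19.2) + 0.2(6.9) + 0.75(25.1) = 78.41
[4] 1.2(30.6) + 1.6(3.3) = 42.00
[5] 1.2(30.6) + 0.75(6.9) + 0.75(3.3) + 0.75(25.1) + 0.6(19.2) = 74.72
[6] 1.35(30.6) + 1.5(25.1) + 0.3(3.3) = 79.95
[7] 1.0(30.6) - 1.4(17.4) = 6.24
Combination 6 governs: w_u = 79.95 kN/m.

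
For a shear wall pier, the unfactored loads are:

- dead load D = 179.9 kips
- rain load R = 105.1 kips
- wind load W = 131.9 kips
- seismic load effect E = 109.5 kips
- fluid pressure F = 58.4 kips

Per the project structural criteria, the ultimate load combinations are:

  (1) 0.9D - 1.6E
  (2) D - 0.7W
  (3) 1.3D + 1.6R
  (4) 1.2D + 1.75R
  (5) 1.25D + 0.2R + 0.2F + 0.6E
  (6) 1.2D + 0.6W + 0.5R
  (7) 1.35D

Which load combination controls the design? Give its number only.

(1) 0.9(179.9) - 1.6(109.5) = 161.91 - 175.20 = -13.29
(2) 1.0(179.9) - 0.7(131.9) = 179.90 - 92.33 = 87.57
(3) 1.3(179.9) + 1.6(105.1) = 233.87 + 168.16 = 402.03
(4) 1.2(179.9) + 1.75(105.1) = 215.88 + 183.93 = 399.81
(5) 1.25(179.9) + 0.2(105.1) + 0.2(58.4) + 0.6(109.5) = 224.88 + 21.02 + 11.68 + 65.70 = 323.28
(6) 1.2(179.9) + 0.6(131.9) + 0.5(105.1) = 215.88 + 79.14 + 52.55 = 347.57
(7) 1.35(179.9) = 242.87
The largest value is 402.03 kips from combination 3.

Combination 3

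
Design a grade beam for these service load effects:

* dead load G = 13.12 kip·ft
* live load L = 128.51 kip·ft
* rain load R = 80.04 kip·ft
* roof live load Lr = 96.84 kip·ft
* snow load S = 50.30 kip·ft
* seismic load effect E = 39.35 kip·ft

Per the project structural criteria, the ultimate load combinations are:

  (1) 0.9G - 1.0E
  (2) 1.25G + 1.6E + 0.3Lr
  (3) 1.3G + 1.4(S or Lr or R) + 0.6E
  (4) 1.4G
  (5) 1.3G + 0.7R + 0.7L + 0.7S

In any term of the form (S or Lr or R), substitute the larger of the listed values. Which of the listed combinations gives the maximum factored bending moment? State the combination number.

Combination 5

(S or Lr or R) → Lr = 96.84 kip·ft.
(1) 0.9(13.12) - 1.0(39.35) = -27.54
(2) 1.25(13.12) + 1.6(39.35) + 0.3(96.84) = 108.41
(3) 1.3(13.12) + 1.4(96.84) + 0.6(39.35) = 176.24
(4) 1.4(13.12) = 18.37
(5) 1.3(13.12) + 0.7(80.04) + 0.7(128.51) + 0.7(50.30) = 198.25
The largest value is 198.25 kip·ft from combination 5.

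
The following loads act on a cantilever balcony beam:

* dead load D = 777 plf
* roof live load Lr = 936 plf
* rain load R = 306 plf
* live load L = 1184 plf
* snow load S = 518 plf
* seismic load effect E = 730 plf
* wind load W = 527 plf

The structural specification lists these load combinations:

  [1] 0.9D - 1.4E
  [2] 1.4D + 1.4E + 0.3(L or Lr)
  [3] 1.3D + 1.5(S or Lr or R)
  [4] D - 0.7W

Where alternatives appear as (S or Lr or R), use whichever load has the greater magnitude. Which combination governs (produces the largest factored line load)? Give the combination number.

(L or Lr) → L = 1184 plf; (S or Lr or R) → Lr = 936 plf.
[1] 0.9(777) - 1.4(730) = 699.30 - 1022.00 = -322.70
[2] 1.4(777) + 1.4(730) + 0.3(1184) = 1087.80 + 1022.00 + 355.20 = 2465.00
[3] 1.3(777) + 1.5(936) = 1010.10 + 1404.00 = 2414.10
[4] 1.0(777) - 0.7(527) = 777.00 - 368.90 = 408.10
The largest value is 2465.00 plf from combination 2.

Combination 2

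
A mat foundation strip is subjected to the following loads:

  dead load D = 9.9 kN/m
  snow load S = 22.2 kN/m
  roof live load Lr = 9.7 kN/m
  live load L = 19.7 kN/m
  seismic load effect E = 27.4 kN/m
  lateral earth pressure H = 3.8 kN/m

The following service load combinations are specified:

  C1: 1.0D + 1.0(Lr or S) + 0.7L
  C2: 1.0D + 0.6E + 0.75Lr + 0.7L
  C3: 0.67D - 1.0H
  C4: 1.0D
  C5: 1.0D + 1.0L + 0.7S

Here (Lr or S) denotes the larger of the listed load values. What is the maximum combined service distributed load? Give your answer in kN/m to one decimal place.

(Lr or S) → S = 22.2 kN/m.
C1: 1.0(9.9) + 1.0(22.2) + 0.7(19.7) = 45.9
C2: 1.0(9.9) + 0.6(27.4) + 0.75(9.7) + 0.7(19.7) = 47.4
C3: 0.67(9.9) - 1.0(3.8) = 2.8
C4: 1.0(9.9) = 9.9
C5: 1.0(9.9) + 1.0(19.7) + 0.7(22.2) = 45.1
Maximum is from combination 2.

47.4 kN/m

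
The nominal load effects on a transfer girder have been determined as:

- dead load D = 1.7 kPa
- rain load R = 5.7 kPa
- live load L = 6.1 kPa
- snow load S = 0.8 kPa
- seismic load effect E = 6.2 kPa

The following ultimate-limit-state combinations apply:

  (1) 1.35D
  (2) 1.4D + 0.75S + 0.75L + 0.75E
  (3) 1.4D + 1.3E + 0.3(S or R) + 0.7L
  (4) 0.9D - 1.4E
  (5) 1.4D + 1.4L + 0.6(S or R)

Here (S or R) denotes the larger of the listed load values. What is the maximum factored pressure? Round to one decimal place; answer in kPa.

16.4 kPa

(S or R) → R = 5.7 kPa.
(1) 1.35(1.7) = 2.3
(2) 1.4(1.7) + 0.75(0.8) + 0.75(6.1) + 0.75(6.2) = 12.2
(3) 1.4(1.7) + 1.3(6.2) + 0.3(5.7) + 0.7(6.1) = 16.4
(4) 0.9(1.7) - 1.4(6.2) = 1.5 - 8.7 = -7.2
(5) 1.4(1.7) + 1.4(6.1) + 0.6(5.7) = 2.4 + 8.5 + 3.4 = 14.3
The controlling combination is 3, giving 16.4 kPa.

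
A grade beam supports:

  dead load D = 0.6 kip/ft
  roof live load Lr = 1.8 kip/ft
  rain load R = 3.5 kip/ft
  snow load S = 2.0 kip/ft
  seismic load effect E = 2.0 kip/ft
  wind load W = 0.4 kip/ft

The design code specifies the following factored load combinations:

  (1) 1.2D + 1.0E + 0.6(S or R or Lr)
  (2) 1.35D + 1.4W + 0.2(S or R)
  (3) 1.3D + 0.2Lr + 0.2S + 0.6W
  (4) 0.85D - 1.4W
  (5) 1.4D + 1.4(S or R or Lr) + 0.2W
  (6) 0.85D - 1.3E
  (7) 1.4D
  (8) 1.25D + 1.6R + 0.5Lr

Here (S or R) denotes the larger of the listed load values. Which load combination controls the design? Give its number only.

Combination 8

(S or R or Lr) → R = 3.5 kip/ft; (S or R) → R = 3.5 kip/ft.
(1) 1.2(0.6) + 1.0(2.0) + 0.6(3.5) = 0.72 + 2.00 + 2.10 = 4.82
(2) 1.35(0.6) + 1.4(0.4) + 0.2(3.5) = 0.81 + 0.56 + 0.70 = 2.07
(3) 1.3(0.6) + 0.2(1.8) + 0.2(2.0) + 0.6(0.4) = 0.78 + 0.36 + 0.40 + 0.24 = 1.78
(4) 0.85(0.6) - 1.4(0.4) = 0.51 - 0.56 = -0.05
(5) 1.4(0.6) + 1.4(3.5) + 0.2(0.4) = 0.84 + 4.90 + 0.08 = 5.82
(6) 0.85(0.6) - 1.3(2.0) = 0.51 - 2.60 = -2.09
(7) 1.4(0.6) = 0.84
(8) 1.25(0.6) + 1.6(3.5) + 0.5(1.8) = 0.75 + 5.60 + 0.90 = 7.25
The largest value is 7.25 kip/ft from combination 8.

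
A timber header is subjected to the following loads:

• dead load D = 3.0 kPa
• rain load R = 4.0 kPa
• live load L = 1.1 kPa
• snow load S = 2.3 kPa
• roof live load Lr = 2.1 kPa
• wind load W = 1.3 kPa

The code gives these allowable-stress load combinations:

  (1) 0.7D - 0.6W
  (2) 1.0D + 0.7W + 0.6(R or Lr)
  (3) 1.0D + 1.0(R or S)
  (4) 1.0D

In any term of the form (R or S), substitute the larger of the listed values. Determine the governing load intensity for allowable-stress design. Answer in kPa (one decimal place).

(R or Lr) → R = 4.0 kPa; (R or S) → R = 4.0 kPa.
(1) 0.7(3.0) - 0.6(1.3) = 1.3
(2) 1.0(3.0) + 0.7(1.3) + 0.6(4.0) = 6.3
(3) 1.0(3.0) + 1.0(4.0) = 7.0
(4) 1.0(3.0) = 3.0
Combination 3 governs: q = 7.0 kPa.

7.0 kPa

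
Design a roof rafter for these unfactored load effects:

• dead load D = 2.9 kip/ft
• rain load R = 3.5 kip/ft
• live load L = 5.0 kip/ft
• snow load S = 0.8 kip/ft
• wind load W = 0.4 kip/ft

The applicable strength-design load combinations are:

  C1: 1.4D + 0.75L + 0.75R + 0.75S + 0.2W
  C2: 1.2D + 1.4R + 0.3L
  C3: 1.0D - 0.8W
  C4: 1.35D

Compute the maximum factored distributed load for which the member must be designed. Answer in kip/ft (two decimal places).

11.12 kip/ft

C1: 1.4(2.9) + 0.75(5.0) + 0.75(3.5) + 0.75(0.8) + 0.2(0.4) = 4.06 + 3.75 + 2.63 + 0.60 + 0.08 = 11.12
C2: 1.2(2.9) + 1.4(3.5) + 0.3(5.0) = 3.48 + 4.90 + 1.50 = 9.88
C3: 1.0(2.9) - 0.8(0.4) = 2.90 - 0.32 = 2.58
C4: 1.35(2.9) = 3.92
The controlling combination is 1, giving 11.12 kip/ft.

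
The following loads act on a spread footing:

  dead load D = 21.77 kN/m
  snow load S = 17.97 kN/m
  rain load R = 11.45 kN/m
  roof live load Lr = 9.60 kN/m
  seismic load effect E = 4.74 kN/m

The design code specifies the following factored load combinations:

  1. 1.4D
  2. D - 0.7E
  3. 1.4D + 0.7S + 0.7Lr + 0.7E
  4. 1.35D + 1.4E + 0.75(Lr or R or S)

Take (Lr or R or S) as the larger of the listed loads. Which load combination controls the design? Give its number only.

Combination 3

(Lr or R or S) → S = 17.97 kN/m.
1. 1.4(21.77) = 30.48
2. 1.0(21.77) - 0.7(4.74) = 21.77 - 3.32 = 18.45
3. 1.4(21.77) + 0.7(17.97) + 0.7(9.60) + 0.7(4.74) = 30.48 + 12.58 + 6.72 + 3.32 = 53.10
4. 1.35(21.77) + 1.4(4.74) + 0.75(17.97) = 49.50
The largest value is 53.10 kN/m from combination 3.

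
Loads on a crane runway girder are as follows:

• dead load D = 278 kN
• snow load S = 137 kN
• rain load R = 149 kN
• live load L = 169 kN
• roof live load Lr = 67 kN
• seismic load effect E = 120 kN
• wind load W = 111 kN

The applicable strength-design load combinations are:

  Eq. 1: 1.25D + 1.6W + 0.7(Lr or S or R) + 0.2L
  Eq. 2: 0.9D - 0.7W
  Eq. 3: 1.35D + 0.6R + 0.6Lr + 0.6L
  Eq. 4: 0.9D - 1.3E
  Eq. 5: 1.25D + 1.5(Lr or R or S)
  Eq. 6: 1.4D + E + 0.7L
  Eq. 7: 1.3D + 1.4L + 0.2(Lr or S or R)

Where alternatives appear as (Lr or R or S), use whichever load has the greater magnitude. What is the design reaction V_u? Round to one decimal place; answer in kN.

663.2 kN

(Lr or S or R) → R = 149 kN; (Lr or R or S) → R = 149 kN.
Eq. 1: 1.25(278) + 1.6(111) + 0.7(149) + 0.2(169) = 347.5 + 177.6 + 104.3 + 33.8 = 663.2
Eq. 2: 0.9(278) - 0.7(111) = 250.2 - 77.7 = 172.5
Eq. 3: 1.35(278) + 0.6(149) + 0.6(67) + 0.6(169) = 375.3 + 89.4 + 40.2 + 101.4 = 606.3
Eq. 4: 0.9(278) - 1.3(120) = 250.2 - 156.0 = 94.2
Eq. 5: 1.25(278) + 1.5(149) = 347.5 + 223.5 = 571.0
Eq. 6: 1.4(278) + 1.0(120) + 0.7(169) = 389.2 + 120.0 + 118.3 = 627.5
Eq. 7: 1.3(278) + 1.4(169) + 0.2(149) = 361.4 + 236.6 + 29.8 = 627.8
The controlling combination is 1, giving 663.2 kN.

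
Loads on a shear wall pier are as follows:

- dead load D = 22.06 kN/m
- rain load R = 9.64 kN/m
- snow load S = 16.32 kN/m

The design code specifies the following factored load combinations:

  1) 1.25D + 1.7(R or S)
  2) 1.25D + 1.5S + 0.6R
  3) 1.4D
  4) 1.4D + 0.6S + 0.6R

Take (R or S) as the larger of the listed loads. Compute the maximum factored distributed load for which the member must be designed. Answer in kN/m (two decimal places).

57.84 kN/m

(R or S) → S = 16.32 kN/m.
1) 1.25(22.06) + 1.7(16.32) = 27.58 + 27.74 = 55.32
2) 1.25(22.06) + 1.5(16.32) + 0.6(9.64) = 27.58 + 24.48 + 5.78 = 57.84
3) 1.4(22.06) = 30.88
4) 1.4(22.06) + 0.6(16.32) + 0.6(9.64) = 46.46
The controlling combination is 2, giving 57.84 kN/m.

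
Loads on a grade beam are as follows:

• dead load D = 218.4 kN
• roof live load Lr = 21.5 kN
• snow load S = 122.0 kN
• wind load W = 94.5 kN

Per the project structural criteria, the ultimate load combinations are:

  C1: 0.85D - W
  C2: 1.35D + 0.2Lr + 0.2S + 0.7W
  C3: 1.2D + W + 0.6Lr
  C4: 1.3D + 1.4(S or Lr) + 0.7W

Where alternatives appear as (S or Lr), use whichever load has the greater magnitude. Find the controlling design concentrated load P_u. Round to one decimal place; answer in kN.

(S or Lr) → S = 122.0 kN.
C1: 0.85(218.4) - 1.0(94.5) = 185.6 - 94.5 = 91.1
C2: 1.35(218.4) + 0.2(21.5) + 0.2(122.0) + 0.7(94.5) = 294.8 + 4.3 + 24.4 + 66.2 = 389.7
C3: 1.2(218.4) + 1.0(94.5) + 0.6(21.5) = 262.1 + 94.5 + 12.9 = 369.5
C4: 1.3(218.4) + 1.4(122.0) + 0.7(94.5) = 283.9 + 170.8 + 66.2 = 520.9
Maximum is from combination 4.

520.9 kN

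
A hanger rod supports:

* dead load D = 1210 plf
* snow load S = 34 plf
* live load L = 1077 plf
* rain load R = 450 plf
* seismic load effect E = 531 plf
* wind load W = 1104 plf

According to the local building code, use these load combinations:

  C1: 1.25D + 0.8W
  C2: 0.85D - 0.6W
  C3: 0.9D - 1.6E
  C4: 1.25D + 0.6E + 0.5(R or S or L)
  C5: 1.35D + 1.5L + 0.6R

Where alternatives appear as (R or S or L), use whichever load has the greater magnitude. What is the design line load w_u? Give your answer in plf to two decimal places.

(R or S or L) → L = 1077 plf.
C1: 1.25(1210) + 0.8(1104) = 1512.50 + 883.20 = 2395.70
C2: 0.85(1210) - 0.6(1104) = 1028.50 - 662.40 = 366.10
C3: 0.9(1210) - 1.6(531) = 1089.00 - 849.60 = 239.40
C4: 1.25(1210) + 0.6(531) + 0.5(1077) = 1512.50 + 318.60 + 538.50 = 2369.60
C5: 1.35(1210) + 1.5(1077) + 0.6(450) = 1633.50 + 1615.50 + 270.00 = 3519.00
Maximum is from combination 5.

3519.00 plf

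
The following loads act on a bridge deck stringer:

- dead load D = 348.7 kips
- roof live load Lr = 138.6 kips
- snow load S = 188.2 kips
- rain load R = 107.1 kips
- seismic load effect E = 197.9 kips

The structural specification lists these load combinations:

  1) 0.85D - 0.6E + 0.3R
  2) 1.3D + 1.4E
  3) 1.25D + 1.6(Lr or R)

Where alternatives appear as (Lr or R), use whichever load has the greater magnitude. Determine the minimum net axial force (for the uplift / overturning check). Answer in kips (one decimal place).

209.8 kips

(Lr or R) → Lr = 138.6 kips.
1) 0.85(348.7) - 0.6(197.9) + 0.3(107.1) = 296.4 - 118.7 + 32.1 = 209.8
2) 1.3(348.7) + 1.4(197.9) = 453.3 + 277.1 = 730.4
3) 1.25(348.7) + 1.6(138.6) = 657.6
Combination 1 gives the minimum: 209.8 kips.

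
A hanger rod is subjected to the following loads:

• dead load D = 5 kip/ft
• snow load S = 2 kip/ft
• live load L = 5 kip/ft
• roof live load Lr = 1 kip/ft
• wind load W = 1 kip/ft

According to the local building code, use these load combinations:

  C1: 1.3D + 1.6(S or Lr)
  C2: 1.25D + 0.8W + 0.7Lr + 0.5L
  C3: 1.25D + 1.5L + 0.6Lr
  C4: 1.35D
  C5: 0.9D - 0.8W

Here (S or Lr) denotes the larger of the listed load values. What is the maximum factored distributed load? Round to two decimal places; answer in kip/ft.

14.35 kip/ft

(S or Lr) → S = 2 kip/ft.
C1: 1.3(5) + 1.6(2) = 9.70
C2: 1.25(5) + 0.8(1) + 0.7(1) + 0.5(5) = 10.25
C3: 1.25(5) + 1.5(5) + 0.6(1) = 14.35
C4: 1.35(5) = 6.75
C5: 0.9(5) - 0.8(1) = 3.70
Maximum is from combination 3.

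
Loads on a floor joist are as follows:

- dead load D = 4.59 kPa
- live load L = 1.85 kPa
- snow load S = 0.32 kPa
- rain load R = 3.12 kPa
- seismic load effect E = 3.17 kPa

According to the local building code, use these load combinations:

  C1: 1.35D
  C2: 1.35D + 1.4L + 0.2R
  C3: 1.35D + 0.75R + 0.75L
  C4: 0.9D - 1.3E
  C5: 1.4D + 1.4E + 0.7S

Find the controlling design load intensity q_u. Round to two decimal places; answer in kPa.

11.09 kPa

C1: 1.35(4.59) = 6.20
C2: 1.35(4.59) + 1.4(1.85) + 0.2(3.12) = 6.20 + 2.59 + 0.62 = 9.41
C3: 1.35(4.59) + 0.75(3.12) + 0.75(1.85) = 9.92
C4: 0.9(4.59) - 1.3(3.17) = 4.13 - 4.12 = 0.01
C5: 1.4(4.59) + 1.4(3.17) + 0.7(0.32) = 6.43 + 4.44 + 0.22 = 11.09
Maximum is from combination 5.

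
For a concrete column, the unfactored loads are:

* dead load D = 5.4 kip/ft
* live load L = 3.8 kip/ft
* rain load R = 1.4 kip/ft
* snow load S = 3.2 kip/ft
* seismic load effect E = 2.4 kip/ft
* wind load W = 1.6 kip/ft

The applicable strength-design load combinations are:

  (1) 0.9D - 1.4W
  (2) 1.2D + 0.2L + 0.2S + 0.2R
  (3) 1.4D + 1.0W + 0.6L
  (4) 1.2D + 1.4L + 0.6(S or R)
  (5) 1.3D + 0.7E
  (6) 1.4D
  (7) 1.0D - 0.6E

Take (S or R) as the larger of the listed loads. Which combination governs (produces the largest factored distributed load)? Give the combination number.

(S or R) → S = 3.2 kip/ft.
(1) 0.9(5.4) - 1.4(1.6) = 2.6
(2) 1.2(5.4) + 0.2(3.8) + 0.2(3.2) + 0.2(1.4) = 8.2
(3) 1.4(5.4) + 1.0(1.6) + 0.6(3.8) = 11.4
(4) 1.2(5.4) + 1.4(3.8) + 0.6(3.2) = 13.7
(5) 1.3(5.4) + 0.7(2.4) = 8.7
(6) 1.4(5.4) = 7.6
(7) 1.0(5.4) - 0.6(2.4) = 4.0
The largest value is 13.7 kip/ft from combination 4.

Combination 4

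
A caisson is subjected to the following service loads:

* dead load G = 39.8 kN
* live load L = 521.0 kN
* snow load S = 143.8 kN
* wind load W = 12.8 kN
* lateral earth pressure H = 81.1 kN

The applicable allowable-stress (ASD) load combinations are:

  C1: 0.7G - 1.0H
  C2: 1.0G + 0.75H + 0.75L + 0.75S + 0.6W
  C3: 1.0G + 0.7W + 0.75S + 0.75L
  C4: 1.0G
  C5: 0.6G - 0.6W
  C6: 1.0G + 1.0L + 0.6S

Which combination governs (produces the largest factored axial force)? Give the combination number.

Combination 6

C1: 0.7(39.8) - 1.0(81.1) = 27.86 - 81.10 = -53.24
C2: 1.0(39.8) + 0.75(81.1) + 0.75(521.0) + 0.75(143.8) + 0.6(12.8) = 39.80 + 60.83 + 390.75 + 107.85 + 7.68 = 606.91
C3: 1.0(39.8) + 0.7(12.8) + 0.75(143.8) + 0.75(521.0) = 39.80 + 8.96 + 107.85 + 390.75 = 547.36
C4: 1.0(39.8) = 39.80
C5: 0.6(39.8) - 0.6(12.8) = 23.88 - 7.68 = 16.20
C6: 1.0(39.8) + 1.0(521.0) + 0.6(143.8) = 39.80 + 521.00 + 86.28 = 647.08
The largest value is 647.08 kN from combination 6.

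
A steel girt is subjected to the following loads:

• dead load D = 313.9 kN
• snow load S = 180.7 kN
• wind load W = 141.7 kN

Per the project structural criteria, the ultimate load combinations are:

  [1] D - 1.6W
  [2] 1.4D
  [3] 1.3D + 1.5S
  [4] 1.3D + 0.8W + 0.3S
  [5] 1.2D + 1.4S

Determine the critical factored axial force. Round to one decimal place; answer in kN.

679.1 kN

[1] 1.0(313.9) - 1.6(141.7) = 313.9 - 226.7 = 87.2
[2] 1.4(313.9) = 439.5
[3] 1.3(313.9) + 1.5(180.7) = 679.1
[4] 1.3(313.9) + 0.8(141.7) + 0.3(180.7) = 575.6
[5] 1.2(313.9) + 1.4(180.7) = 376.7 + 253.0 = 629.7
The controlling combination is 3, giving 679.1 kN.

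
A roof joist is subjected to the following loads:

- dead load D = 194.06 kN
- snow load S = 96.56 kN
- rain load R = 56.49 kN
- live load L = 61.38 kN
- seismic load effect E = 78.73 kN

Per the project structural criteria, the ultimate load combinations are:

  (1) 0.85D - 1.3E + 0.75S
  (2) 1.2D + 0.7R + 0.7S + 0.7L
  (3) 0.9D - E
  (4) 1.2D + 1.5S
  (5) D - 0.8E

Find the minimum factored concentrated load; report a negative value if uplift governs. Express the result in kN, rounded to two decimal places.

95.92 kN

(1) 0.85(194.06) - 1.3(78.73) + 0.75(96.56) = 164.95 - 102.35 + 72.42 = 135.02
(2) 1.2(194.06) + 0.7(56.49) + 0.7(96.56) + 0.7(61.38) = 232.87 + 39.54 + 67.59 + 42.97 = 382.97
(3) 0.9(194.06) - 1.0(78.73) = 174.65 - 78.73 = 95.92
(4) 1.2(194.06) + 1.5(96.56) = 232.87 + 144.84 = 377.71
(5) 1.0(194.06) - 0.8(78.73) = 194.06 - 62.98 = 131.08
Combination 3 gives the minimum: 95.92 kN.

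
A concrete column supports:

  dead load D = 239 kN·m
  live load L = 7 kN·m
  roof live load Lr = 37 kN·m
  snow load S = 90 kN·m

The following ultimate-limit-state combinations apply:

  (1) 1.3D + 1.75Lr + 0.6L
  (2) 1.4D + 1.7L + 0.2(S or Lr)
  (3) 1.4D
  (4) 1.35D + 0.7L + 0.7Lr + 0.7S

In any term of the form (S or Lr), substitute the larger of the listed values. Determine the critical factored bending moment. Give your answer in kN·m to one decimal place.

(S or Lr) → S = 90 kN·m.
(1) 1.3(239) + 1.75(37) + 0.6(7) = 310.7 + 64.8 + 4.2 = 379.7
(2) 1.4(239) + 1.7(7) + 0.2(90) = 334.6 + 11.9 + 18.0 = 364.5
(3) 1.4(239) = 334.6
(4) 1.35(239) + 0.7(7) + 0.7(37) + 0.7(90) = 322.7 + 4.9 + 25.9 + 63.0 = 416.5
Combination 4 governs: M_u = 416.5 kN·m.

416.5 kN·m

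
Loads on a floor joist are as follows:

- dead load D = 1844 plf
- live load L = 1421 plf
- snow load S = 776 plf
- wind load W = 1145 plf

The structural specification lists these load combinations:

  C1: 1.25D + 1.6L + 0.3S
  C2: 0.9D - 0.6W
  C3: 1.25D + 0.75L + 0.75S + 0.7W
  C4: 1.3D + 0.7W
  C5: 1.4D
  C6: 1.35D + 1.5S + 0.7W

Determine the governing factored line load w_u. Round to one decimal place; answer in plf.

4811.4 plf

C1: 1.25(1844) + 1.6(1421) + 0.3(776) = 2305.0 + 2273.6 + 232.8 = 4811.4
C2: 0.9(1844) - 0.6(1145) = 1659.6 - 687.0 = 972.6
C3: 1.25(1844) + 0.75(1421) + 0.75(776) + 0.7(1145) = 2305.0 + 1065.8 + 582.0 + 801.5 = 4754.3
C4: 1.3(1844) + 0.7(1145) = 2397.2 + 801.5 = 3198.7
C5: 1.4(1844) = 2581.6
C6: 1.35(1844) + 1.5(776) + 0.7(1145) = 2489.4 + 1164.0 + 801.5 = 4454.9
The controlling combination is 1, giving 4811.4 plf.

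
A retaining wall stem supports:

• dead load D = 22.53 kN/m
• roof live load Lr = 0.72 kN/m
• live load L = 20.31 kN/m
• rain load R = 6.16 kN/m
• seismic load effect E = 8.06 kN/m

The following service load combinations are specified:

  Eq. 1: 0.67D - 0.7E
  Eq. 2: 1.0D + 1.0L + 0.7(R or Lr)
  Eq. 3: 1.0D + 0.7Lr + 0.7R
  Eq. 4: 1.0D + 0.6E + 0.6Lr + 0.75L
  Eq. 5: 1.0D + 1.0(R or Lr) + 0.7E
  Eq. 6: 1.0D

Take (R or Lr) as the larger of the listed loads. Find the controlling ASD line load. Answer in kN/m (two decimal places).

(R or Lr) → R = 6.16 kN/m.
Eq. 1: 0.67(22.53) - 0.7(8.06) = 9.45
Eq. 2: 1.0(22.53) + 1.0(20.31) + 0.7(6.16) = 22.53 + 20.31 + 4.31 = 47.15
Eq. 3: 1.0(22.53) + 0.7(0.72) + 0.7(6.16) = 27.35
Eq. 4: 1.0(22.53) + 0.6(8.06) + 0.6(0.72) + 0.75(20.31) = 22.53 + 4.84 + 0.43 + 15.23 = 43.03
Eq. 5: 1.0(22.53) + 1.0(6.16) + 0.7(8.06) = 22.53 + 6.16 + 5.64 = 34.33
Eq. 6: 1.0(22.53) = 22.53
Combination 2 governs: w = 47.15 kN/m.

47.15 kN/m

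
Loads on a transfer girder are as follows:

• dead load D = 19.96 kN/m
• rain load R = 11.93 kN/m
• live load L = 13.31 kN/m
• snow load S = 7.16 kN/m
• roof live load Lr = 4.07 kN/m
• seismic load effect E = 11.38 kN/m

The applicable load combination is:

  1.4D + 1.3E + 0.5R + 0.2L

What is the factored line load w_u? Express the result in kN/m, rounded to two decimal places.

1.4(19.96) + 1.3(11.38) + 0.5(11.93) + 0.2(13.31) = 51.37
w_u = 51.37 kN/m.

51.37 kN/m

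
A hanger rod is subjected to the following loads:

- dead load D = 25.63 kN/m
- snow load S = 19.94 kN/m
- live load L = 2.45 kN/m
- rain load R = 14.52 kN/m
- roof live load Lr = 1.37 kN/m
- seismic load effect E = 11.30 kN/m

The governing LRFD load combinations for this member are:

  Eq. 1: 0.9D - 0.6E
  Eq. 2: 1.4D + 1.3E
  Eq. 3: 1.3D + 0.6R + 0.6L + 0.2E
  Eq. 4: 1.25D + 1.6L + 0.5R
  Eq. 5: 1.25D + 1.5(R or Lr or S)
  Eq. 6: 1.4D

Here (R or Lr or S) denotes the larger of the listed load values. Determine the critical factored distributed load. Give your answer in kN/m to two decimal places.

61.95 kN/m

(R or Lr or S) → S = 19.94 kN/m.
Eq. 1: 0.9(25.63) - 0.6(11.30) = 23.07 - 6.78 = 16.29
Eq. 2: 1.4(25.63) + 1.3(11.30) = 35.88 + 14.69 = 50.57
Eq. 3: 1.3(25.63) + 0.6(14.52) + 0.6(2.45) + 0.2(11.30) = 33.32 + 8.71 + 1.47 + 2.26 = 45.76
Eq. 4: 1.25(25.63) + 1.6(2.45) + 0.5(14.52) = 32.04 + 3.92 + 7.26 = 43.22
Eq. 5: 1.25(25.63) + 1.5(19.94) = 32.04 + 29.91 = 61.95
Eq. 6: 1.4(25.63) = 35.88
Maximum is from combination 5.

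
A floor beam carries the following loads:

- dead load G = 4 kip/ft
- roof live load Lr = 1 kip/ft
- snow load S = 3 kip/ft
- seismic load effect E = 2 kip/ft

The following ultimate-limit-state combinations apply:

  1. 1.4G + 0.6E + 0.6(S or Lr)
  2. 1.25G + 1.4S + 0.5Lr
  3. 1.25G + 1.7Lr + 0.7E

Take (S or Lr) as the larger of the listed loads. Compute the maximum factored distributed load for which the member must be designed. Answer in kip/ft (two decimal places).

9.70 kip/ft

(S or Lr) → S = 3 kip/ft.
1. 1.4(4) + 0.6(2) + 0.6(3) = 8.60
2. 1.25(4) + 1.4(3) + 0.5(1) = 9.70
3. 1.25(4) + 1.7(1) + 0.7(2) = 8.10
The controlling combination is 2, giving 9.70 kip/ft.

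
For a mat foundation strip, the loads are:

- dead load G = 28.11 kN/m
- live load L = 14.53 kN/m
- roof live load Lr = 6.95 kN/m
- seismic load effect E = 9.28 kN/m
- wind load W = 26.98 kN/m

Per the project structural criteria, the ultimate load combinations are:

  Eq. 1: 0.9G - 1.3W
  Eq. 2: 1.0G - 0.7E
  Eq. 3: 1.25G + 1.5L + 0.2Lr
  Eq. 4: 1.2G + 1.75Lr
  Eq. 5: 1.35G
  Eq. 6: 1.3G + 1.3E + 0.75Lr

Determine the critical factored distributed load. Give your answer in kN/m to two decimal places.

Eq. 1: 0.9(28.11) - 1.3(26.98) = -9.78
Eq. 2: 1.0(28.11) - 0.7(9.28) = 28.11 - 6.50 = 21.61
Eq. 3: 1.25(28.11) + 1.5(14.53) + 0.2(6.95) = 58.32
Eq. 4: 1.2(28.11) + 1.75(6.95) = 33.73 + 12.16 = 45.89
Eq. 5: 1.35(28.11) = 37.95
Eq. 6: 1.3(28.11) + 1.3(9.28) + 0.75(6.95) = 53.82
Maximum is from combination 3.

58.32 kN/m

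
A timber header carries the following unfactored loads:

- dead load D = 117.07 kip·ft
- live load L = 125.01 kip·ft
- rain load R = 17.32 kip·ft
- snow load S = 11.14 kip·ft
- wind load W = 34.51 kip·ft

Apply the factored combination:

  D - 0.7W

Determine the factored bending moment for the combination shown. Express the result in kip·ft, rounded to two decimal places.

92.91 kip·ft

1.0(117.07) - 0.7(34.51) = 117.07 - 24.16 = 92.91
M_u = 92.91 kip·ft.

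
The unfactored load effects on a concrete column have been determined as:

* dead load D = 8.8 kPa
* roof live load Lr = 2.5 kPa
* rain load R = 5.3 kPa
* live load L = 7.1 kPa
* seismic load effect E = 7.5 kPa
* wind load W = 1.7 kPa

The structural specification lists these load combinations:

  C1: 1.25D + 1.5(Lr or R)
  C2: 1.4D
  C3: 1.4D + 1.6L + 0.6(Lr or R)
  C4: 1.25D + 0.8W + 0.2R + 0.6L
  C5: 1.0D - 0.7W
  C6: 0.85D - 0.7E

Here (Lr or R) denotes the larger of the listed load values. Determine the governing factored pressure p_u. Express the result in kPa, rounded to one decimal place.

26.9 kPa

(Lr or R) → R = 5.3 kPa.
C1: 1.25(8.8) + 1.5(5.3) = 11.0 + 8.0 = 19.0
C2: 1.4(8.8) = 12.3
C3: 1.4(8.8) + 1.6(7.1) + 0.6(5.3) = 12.3 + 11.4 + 3.2 = 26.9
C4: 1.25(8.8) + 0.8(1.7) + 0.2(5.3) + 0.6(7.1) = 17.7
C5: 1.0(8.8) - 0.7(1.7) = 8.8 - 1.2 = 7.6
C6: 0.85(8.8) - 0.7(7.5) = 7.5 - 5.3 = 2.2
Combination 3 governs: p_u = 26.9 kPa.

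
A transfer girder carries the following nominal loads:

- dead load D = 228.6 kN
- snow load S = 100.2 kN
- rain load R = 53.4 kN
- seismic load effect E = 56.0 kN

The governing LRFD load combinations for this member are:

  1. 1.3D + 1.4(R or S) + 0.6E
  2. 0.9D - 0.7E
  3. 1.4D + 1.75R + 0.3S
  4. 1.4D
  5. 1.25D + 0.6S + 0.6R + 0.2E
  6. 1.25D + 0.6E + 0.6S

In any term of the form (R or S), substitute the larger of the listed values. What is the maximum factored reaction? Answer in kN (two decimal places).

(R or S) → S = 100.2 kN.
1. 1.3(228.6) + 1.4(100.2) + 0.6(56.0) = 297.18 + 140.28 + 33.60 = 471.06
2. 0.9(228.6) - 0.7(56.0) = 205.74 - 39.20 = 166.54
3. 1.4(228.6) + 1.75(53.4) + 0.3(100.2) = 320.04 + 93.45 + 30.06 = 443.55
4. 1.4(228.6) = 320.04
5. 1.25(228.6) + 0.6(100.2) + 0.6(53.4) + 0.2(56.0) = 285.75 + 60.12 + 32.04 + 11.20 = 389.11
6. 1.25(228.6) + 0.6(56.0) + 0.6(100.2) = 285.75 + 33.60 + 60.12 = 379.47
Combination 1 governs: V_u = 471.06 kN.

471.06 kN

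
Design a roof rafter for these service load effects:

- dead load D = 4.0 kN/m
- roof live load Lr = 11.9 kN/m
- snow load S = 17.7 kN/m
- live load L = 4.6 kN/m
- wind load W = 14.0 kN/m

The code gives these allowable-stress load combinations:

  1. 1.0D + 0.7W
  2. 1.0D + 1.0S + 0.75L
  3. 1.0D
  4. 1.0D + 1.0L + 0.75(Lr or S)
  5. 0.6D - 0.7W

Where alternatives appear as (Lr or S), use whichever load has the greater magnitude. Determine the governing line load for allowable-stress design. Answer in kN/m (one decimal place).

25.2 kN/m

(Lr or S) → S = 17.7 kN/m.
1. 1.0(4.0) + 0.7(14.0) = 13.8
2. 1.0(4.0) + 1.0(17.7) + 0.75(4.6) = 25.2
3. 1.0(4.0) = 4.0
4. 1.0(4.0) + 1.0(4.6) + 0.75(17.7) = 21.9
5. 0.6(4.0) - 0.7(14.0) = -7.4
Combination 2 governs: w = 25.2 kN/m.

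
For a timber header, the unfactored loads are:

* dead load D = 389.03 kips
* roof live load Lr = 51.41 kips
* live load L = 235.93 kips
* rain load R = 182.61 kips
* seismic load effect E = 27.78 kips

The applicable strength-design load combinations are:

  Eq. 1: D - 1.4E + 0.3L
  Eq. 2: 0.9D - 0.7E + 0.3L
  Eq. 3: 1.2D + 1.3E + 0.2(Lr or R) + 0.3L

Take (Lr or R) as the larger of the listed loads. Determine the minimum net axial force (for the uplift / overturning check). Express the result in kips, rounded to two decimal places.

(Lr or R) → R = 182.61 kips.
Eq. 1: 1.0(389.03) - 1.4(27.78) + 0.3(235.93) = 389.03 - 38.89 + 70.78 = 420.92
Eq. 2: 0.9(389.03) - 0.7(27.78) + 0.3(235.93) = 350.13 - 19.45 + 70.78 = 401.46
Eq. 3: 1.2(389.03) + 1.3(27.78) + 0.2(182.61) + 0.3(235.93) = 466.84 + 36.11 + 36.52 + 70.78 = 610.25
Combination 2 gives the minimum: 401.46 kips.

401.46 kips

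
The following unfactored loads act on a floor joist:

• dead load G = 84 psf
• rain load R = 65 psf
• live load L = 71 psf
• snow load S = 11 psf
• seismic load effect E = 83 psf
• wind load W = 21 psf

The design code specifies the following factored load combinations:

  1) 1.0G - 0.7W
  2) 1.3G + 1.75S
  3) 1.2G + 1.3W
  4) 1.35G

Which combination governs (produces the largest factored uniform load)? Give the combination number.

Combination 2

1) 1.0(84) - 0.7(21) = 84.0 - 14.7 = 69.3
2) 1.3(84) + 1.75(11) = 109.2 + 19.3 = 128.5
3) 1.2(84) + 1.3(21) = 100.8 + 27.3 = 128.1
4) 1.35(84) = 113.4
The largest value is 128.5 psf from combination 2.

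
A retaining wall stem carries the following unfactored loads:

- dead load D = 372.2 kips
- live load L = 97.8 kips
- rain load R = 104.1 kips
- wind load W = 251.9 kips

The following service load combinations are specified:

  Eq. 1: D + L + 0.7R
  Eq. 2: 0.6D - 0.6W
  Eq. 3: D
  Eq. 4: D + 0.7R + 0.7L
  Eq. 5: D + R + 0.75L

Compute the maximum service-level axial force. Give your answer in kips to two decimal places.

Eq. 1: 1.0(372.2) + 1.0(97.8) + 0.7(104.1) = 372.20 + 97.80 + 72.87 = 542.87
Eq. 2: 0.6(372.2) - 0.6(251.9) = 223.32 - 151.14 = 72.18
Eq. 3: 1.0(372.2) = 372.20
Eq. 4: 1.0(372.2) + 0.7(104.1) + 0.7(97.8) = 372.20 + 72.87 + 68.46 = 513.53
Eq. 5: 1.0(372.2) + 1.0(104.1) + 0.75(97.8) = 372.20 + 104.10 + 73.35 = 549.65
Maximum is from combination 5.

549.65 kips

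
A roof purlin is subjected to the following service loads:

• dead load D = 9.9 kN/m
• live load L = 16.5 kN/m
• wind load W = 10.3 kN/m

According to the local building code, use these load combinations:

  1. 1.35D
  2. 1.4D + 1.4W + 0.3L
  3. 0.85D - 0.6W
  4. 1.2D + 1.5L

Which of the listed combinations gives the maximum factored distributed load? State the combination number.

Combination 4

1. 1.35(9.9) = 13.37
2. 1.4(9.9) + 1.4(10.3) + 0.3(16.5) = 13.86 + 14.42 + 4.95 = 33.23
3. 0.85(9.9) - 0.6(10.3) = 8.42 - 6.18 = 2.24
4. 1.2(9.9) + 1.5(16.5) = 11.88 + 24.75 = 36.63
The largest value is 36.63 kN/m from combination 4.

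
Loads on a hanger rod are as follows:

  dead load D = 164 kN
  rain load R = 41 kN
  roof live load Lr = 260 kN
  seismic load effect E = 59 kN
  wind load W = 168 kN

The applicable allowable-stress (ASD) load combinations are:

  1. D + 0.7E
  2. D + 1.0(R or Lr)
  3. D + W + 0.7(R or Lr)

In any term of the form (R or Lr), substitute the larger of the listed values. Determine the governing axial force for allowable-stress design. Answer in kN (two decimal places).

514.00 kN

(R or Lr) → Lr = 260 kN.
1. 1.0(164) + 0.7(59) = 205.30
2. 1.0(164) + 1.0(260) = 424.00
3. 1.0(164) + 1.0(168) + 0.7(260) = 514.00
The controlling combination is 3, giving 514.00 kN.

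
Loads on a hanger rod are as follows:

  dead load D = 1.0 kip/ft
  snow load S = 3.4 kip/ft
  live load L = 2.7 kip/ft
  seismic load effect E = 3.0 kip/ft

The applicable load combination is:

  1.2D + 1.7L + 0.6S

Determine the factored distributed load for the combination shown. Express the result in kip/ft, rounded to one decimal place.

1.2(1.0) + 1.7(2.7) + 0.6(3.4) = 7.8
w_u = 7.8 kip/ft.

7.8 kip/ft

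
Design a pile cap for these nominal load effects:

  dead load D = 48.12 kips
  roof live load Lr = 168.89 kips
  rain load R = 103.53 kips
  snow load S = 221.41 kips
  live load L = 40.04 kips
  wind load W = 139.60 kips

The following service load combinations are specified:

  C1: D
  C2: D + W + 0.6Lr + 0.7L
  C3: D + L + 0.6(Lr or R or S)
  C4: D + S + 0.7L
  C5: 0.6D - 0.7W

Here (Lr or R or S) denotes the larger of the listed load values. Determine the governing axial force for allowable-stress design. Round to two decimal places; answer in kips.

(Lr or R or S) → S = 221.41 kips.
C1: 1.0(48.12) = 48.12
C2: 1.0(48.12) + 1.0(139.60) + 0.6(168.89) + 0.7(40.04) = 48.12 + 139.60 + 101.33 + 28.03 = 317.08
C3: 1.0(48.12) + 1.0(40.04) + 0.6(221.41) = 48.12 + 40.04 + 132.85 = 221.01
C4: 1.0(48.12) + 1.0(221.41) + 0.7(40.04) = 48.12 + 221.41 + 28.03 = 297.56
C5: 0.6(48.12) - 0.7(139.60) = 28.87 - 97.72 = -68.85
The controlling combination is 2, giving 317.08 kips.

317.08 kips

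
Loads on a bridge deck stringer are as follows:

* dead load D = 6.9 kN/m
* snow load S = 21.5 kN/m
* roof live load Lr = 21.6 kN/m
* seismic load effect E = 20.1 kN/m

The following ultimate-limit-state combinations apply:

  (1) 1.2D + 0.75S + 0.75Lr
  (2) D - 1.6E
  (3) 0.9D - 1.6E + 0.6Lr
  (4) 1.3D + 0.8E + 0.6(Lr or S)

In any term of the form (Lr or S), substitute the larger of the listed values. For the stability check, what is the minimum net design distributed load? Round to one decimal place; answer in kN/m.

-25.3 kN/m

(Lr or S) → Lr = 21.6 kN/m.
(1) 1.2(6.9) + 0.75(21.5) + 0.75(21.6) = 8.3 + 16.1 + 16.2 = 40.6
(2) 1.0(6.9) - 1.6(20.1) = 6.9 - 32.2 = -25.3
(3) 0.9(6.9) - 1.6(20.1) + 0.6(21.6) = 6.2 - 32.2 + 13.0 = -13.0
(4) 1.3(6.9) + 0.8(20.1) + 0.6(21.6) = 38.0
Combination 2 gives the minimum: -25.3 kN/m.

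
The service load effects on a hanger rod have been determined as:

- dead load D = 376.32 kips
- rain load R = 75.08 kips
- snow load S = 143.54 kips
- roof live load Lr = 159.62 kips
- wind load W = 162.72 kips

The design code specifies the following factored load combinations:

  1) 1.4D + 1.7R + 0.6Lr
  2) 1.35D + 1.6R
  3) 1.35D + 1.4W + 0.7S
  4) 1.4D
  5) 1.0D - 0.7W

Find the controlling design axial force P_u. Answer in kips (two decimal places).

1) 1.4(376.32) + 1.7(75.08) + 0.6(159.62) = 526.85 + 127.64 + 95.77 = 750.26
2) 1.35(376.32) + 1.6(75.08) = 508.03 + 120.13 = 628.16
3) 1.35(376.32) + 1.4(162.72) + 0.7(143.54) = 508.03 + 227.81 + 100.48 = 836.32
4) 1.4(376.32) = 526.85
5) 1.0(376.32) - 0.7(162.72) = 376.32 - 113.90 = 262.42
Maximum is from combination 3.

836.32 kips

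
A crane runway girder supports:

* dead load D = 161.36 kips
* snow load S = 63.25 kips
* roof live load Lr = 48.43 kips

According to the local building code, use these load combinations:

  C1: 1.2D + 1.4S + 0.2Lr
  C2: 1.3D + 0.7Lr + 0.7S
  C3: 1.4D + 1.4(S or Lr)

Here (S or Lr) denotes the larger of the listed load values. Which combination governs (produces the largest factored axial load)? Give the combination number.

(S or Lr) → S = 63.25 kips.
C1: 1.2(161.36) + 1.4(63.25) + 0.2(48.43) = 291.87
C2: 1.3(161.36) + 0.7(48.43) + 0.7(63.25) = 287.94
C3: 1.4(161.36) + 1.4(63.25) = 314.45
The largest value is 314.45 kips from combination 3.

Combination 3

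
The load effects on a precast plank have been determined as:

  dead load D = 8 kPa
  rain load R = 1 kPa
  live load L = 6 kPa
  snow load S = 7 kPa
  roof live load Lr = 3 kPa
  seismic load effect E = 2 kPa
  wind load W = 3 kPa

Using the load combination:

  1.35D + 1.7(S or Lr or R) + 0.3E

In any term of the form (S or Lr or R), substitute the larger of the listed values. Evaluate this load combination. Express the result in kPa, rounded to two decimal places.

23.30 kPa

(S or Lr or R) → S = 7 kPa.
1.35(8) + 1.7(7) + 0.3(2) = 10.80 + 11.90 + 0.60 = 23.30
p_u = 23.30 kPa.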